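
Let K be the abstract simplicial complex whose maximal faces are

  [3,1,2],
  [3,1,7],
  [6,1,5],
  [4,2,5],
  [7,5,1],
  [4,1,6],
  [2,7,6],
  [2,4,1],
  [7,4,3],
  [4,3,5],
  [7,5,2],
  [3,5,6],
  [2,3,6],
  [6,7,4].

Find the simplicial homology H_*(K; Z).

H_0 ≅ Z,  H_1 ≅ Z^2,  H_2 ≅ Z.

Order the vertices as 1 < 2 < 3 < 4 < 5 < 6 < 7. Listing each simplex with vertices in this order, K has dimension 2 with simplices:

  0-simplices (7): [1], [2], [3], [4], [5], [6], [7]
  1-simplices (21): [1,2], [1,3], [1,4], [1,5], [1,6], [1,7], [2,3], [2,4], [2,5], [2,6], [2,7], [3,4], [3,5], [3,6], [3,7], [4,5], [4,6], [4,7], [5,6], [5,7], [6,7]
  2-simplices (14): [1,2,3], [1,2,4], [1,3,7], [1,4,6], [1,5,6], [1,5,7], [2,3,6], [2,4,5], [2,5,7], [2,6,7], [3,4,5], [3,4,7], [3,5,6], [4,6,7]

so the chain groups are C_0 ≅ Z^7, C_1 ≅ Z^21, C_2 ≅ Z^14.

∂_1: C_1 → C_0 is given by ∂[p,q] = [q] − [p]. For instance
  ∂[1,3] = [3] − [1].
The resulting 7×21 matrix has rank 6, and its Smith normal form has invariant factors (1,1,1,1,1,1).

The boundary map ∂_2: C_2 → C_1 acts by ∂[p,q,r] = [q,r] − [p,r] + [p,q]. For instance
  ∂[1,4,6] = [4,6] − [1,6] + [1,4],
  ∂[1,5,6] = [5,6] − [1,6] + [1,5].
The 21×14 boundary matrix has rank 13 and Smith normal form diag(1,1,1,1,1,1,1,1,1,1,1,1,1).

Now H_k = ker ∂_k / im ∂_{k+1}, so:

  H_0: rank C_0 − rank ∂_1 = 7 − 6 = 1, and the invariant factors of ∂_1 are all 1, so H_0 ≅ Z.
  H_1: rank ker ∂_1 − rank ∂_2 = (21 − 6) − 13 = 2, and the invariant factors of ∂_2 are all 1, so H_1 ≅ Z^2.
  H_2: rank ker ∂_2 − rank ∂_3 = (14 − 13) − 0 = 1, and there is no ∂_3, so H_2 ≅ Z.

As a check, the Euler characteristic is 7 − 21 + 14 = 0, which agrees with 1 − 2 + 1 = 0.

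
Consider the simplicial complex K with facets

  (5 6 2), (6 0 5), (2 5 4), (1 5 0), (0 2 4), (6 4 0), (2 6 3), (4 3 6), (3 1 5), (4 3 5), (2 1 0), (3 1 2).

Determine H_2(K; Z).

H_2 ≅ 0.

Take the total order 0 < 1 < 2 < 3 < 4 < 5 < 6 on the vertex set. Then K (dimension 2) consists of the simplices:

  0-simplices (7): [0], [1], [2], [3], [4], [5], [6]
  1-simplices (18): [0,1], [0,2], [0,4], [0,5], [0,6], [1,2], [1,3], [1,5], [2,3], [2,4], [2,5], [2,6], [3,4], [3,5], [3,6], [4,5], [4,6], [5,6]
  2-simplices (12): [0,1,2], [0,1,5], [0,2,4], [0,4,6], [0,5,6], [1,2,3], [1,3,5], [2,3,6], [2,4,5], [2,5,6], [3,4,5], [3,4,6]

giving chain groups C_0 ≅ Z^7, C_1 ≅ Z^18, C_2 ≅ Z^12.

The boundary map ∂_1: C_1 → C_0 sends each edge [p,q] (with p < q) to q − p.
The resulting 7×18 matrix has rank 6, and its Smith normal form has invariant factors (1,1,1,1,1,1).

Boundary ∂_2: C_2 → C_1 sends each 2-simplex [p,q,r] to [q,r] − [p,r] + [p,q]. For instance
  ∂[1,3,5] = [3,5] − [1,5] + [1,3],
  ∂[0,1,5] = [1,5] − [0,5] + [0,1].
As a 18×12 matrix over Z this has rank 12, with invariant factors (1,1,1,1,1,1,1,1,1,1,1,2).

Now H_k = ker ∂_k / im ∂_{k+1}, so:

  H_2: rank ker ∂_2 − rank ∂_3 = (12 − 12) − 0 = 0, and there is no ∂_3, so H_2 = 0.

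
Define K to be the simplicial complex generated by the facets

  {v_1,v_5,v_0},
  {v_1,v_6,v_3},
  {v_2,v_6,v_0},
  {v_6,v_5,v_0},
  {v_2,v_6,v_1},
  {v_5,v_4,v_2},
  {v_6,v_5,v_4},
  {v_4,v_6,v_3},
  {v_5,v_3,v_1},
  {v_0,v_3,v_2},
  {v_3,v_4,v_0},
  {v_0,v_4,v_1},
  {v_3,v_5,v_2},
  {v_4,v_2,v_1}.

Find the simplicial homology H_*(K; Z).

H_0 = Z,  H_1 = Z^2,  H_2 = Z.

We work with the vertex ordering v_0 < v_1 < v_2 < v_3 < v_4 < v_5 < v_6. The simplices of K, each written with vertices in increasing order, are:

  0-simplices (7): [v_0], [v_1], [v_2], [v_3], [v_4], [v_5], [v_6]
  1-simplices (21): (21 of them)
  2-simplices (14): (14 of them)

so the chain groups are C_0 ≅ Z^7, C_1 ≅ Z^21, C_2 ≅ Z^14.

Boundary ∂_1: C_1 → C_0 sends each edge [p,q] (with p < q) to q − p. For instance
  ∂[v_2,v_4] = [v_4] − [v_2].
As a 7×21 matrix over Z this has rank 6, with invariant factors (1,1,1,1,1,1).

∂_2: C_2 → C_1 sends each 2-simplex [p,q,r] to [q,r] − [p,r] + [p,q]. For instance
  ∂[v_1,v_3,v_6] = [v_3,v_6] − [v_1,v_6] + [v_1,v_3],
  ∂[v_3,v_4,v_6] = [v_4,v_6] − [v_3,v_6] + [v_3,v_4].
The resulting 21×14 matrix has rank 13, and its Smith normal form has invariant factors (1,1,1,1,1,1,1,1,1,1,1,1,1).

Computing H_k = (kernel of ∂_k) / (image of ∂_{k+1}):

  H_0: rank C_0 − rank ∂_1 = 7 − 6 = 1, and the invariant factors of ∂_1 are all 1, so H_0 ≅ Z.
  H_1: rank ker ∂_1 − rank ∂_2 = (21 − 6) − 13 = 2, and the invariant factors of ∂_2 are all 1, so H_1 ≅ Z^2.
  H_2: rank ker ∂_2 − rank ∂_3 = (14 − 13) − 0 = 1, and there is no ∂_3, so H_2 ≅ Z.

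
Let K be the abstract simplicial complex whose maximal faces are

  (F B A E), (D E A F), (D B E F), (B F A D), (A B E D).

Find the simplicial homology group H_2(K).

Order the vertices as A < B < D < E < F. Listing each simplex with vertices in this order, K has dimension 3 with simplices:

  0-simplices (5): A, B, D, E, F
  1-simplices (10): AB, AD, AE, AF, BD, BE, BF, DE, DF, EF
  2-simplices (10): ABD, ABE, ABF, ADE, ADF, AEF, BDE, BDF, BEF, DEF
  3-simplices (5): ABDE, ABDF, ABEF, ADEF, BDEF

Hence C_0 ≅ Z^5, C_1 ≅ Z^10, C_2 ≅ Z^10, C_3 ≅ Z^5.

∂_1: C_1 → C_0 sends each edge [p,q] (with p < q) to q − p. For instance
  ∂BF = F − B.
As a 5×10 matrix over Z this has rank 4, with invariant factors (1,1,1,1).

The boundary map ∂_2: C_2 → C_1 sends each 2-simplex [p,q,r] to [q,r] − [p,r] + [p,q]. For instance
  ∂BEF = EF − BF + BE,
  ∂AEF = EF − AF + AE.
This gives a 10×10 integer matrix of rank 6; reducing to Smith normal form yields diagonal entries (1,1,1,1,1,1).

Boundary ∂_3: C_3 → C_2 sends each 3-simplex σ to the alternating sum Σ_i (−1)^i (σ with its i-th vertex removed). For instance
  ∂ABEF = BEF − AEF + ABF − ABE,
  ∂ABDE = BDE − ADE + ABE − ABD.
This gives a 10×5 integer matrix of rank 4; reducing to Smith normal form yields diagonal entries (1,1,1,1).

Computing H_k = (kernel of ∂_k) / (image of ∂_{k+1}):

  H_2: rank ker ∂_2 − rank ∂_3 = (10 − 6) − 4 = 0, and the invariant factors of ∂_3 are all 1, so H_2 ≅ 0.

H_2 = 0.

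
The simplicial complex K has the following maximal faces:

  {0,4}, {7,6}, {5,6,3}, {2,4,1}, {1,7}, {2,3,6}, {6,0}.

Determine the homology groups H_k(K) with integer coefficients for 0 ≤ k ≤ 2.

H_0 ≅ Z,  H_1 ≅ Z^2,  H_2 = 0.

Fix the vertex order 0 < 1 < 2 < 3 < 4 < 5 < 6 < 7 and write every simplex with vertices in increasing order. Then dim K = 2 and the simplices of K are:

  0-simplices (8): [0], [1], [2], [3], [4], [5], [6], [7]
  1-simplices (12): [0,4], [0,6], [1,2], [1,4], [1,7], [2,3], [2,4], [2,6], [3,5], [3,6], [5,6], [6,7]
  2-simplices (3): [1,2,4], [2,3,6], [3,5,6]

Hence C_0 ≅ Z^8, C_1 ≅ Z^12, C_2 ≅ Z^3.

Boundary ∂_1: C_1 → C_0 is given by ∂[p,q] = [q] − [p]. For instance
  ∂[6,7] = [7] − [6].
The 8×12 boundary matrix has rank 7 and Smith normal form diag(1,1,1,1,1,1,1).

Boundary ∂_2: C_2 → C_1 maps a triangle to the signed sum of its edges. For instance
  ∂[1,2,4] = [2,4] − [1,4] + [1,2],
  ∂[2,3,6] = [3,6] − [2,6] + [2,3].
The resulting 12×3 matrix has rank 3, and its Smith normal form has invariant factors (1,1,1).

From H_k ≅ ker(∂_k) / im(∂_{k+1}) we obtain:

  H_0: rank C_0 − rank ∂_1 = 8 − 7 = 1, and the invariant factors of ∂_1 are all 1, so H_0 = Z.
  H_1: rank ker ∂_1 − rank ∂_2 = (12 − 7) − 3 = 2, and the invariant factors of ∂_2 are all 1, so H_1 = Z^2.
  H_2: rank ker ∂_2 − rank ∂_3 = (3 − 3) − 0 = 0, and there is no ∂_3, so H_2 = 0.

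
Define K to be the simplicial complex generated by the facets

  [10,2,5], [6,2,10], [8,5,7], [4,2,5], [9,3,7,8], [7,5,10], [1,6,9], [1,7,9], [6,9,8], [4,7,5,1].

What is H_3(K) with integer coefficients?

H_3 = 0.

We work with the vertex ordering 1 < 2 < 3 < 4 < 5 < 6 < 7 < 8 < 9 < 10. The simplices of K, each written with vertices in increasing order, are:

  0-simplices (10): [1], [2], [3], [4], [5], [6], [7], [8], [9], [10]
  1-simplices (24): (24 of them)
  2-simplices (16): [1,4,5], [1,4,7], [1,5,7], [1,6,9], [1,7,9], [2,4,5], [2,5,10], [2,6,10], [3,7,8], [3,7,9], [3,8,9], [4,5,7], [5,7,8], [5,7,10], [6,8,9], [7,8,9]
  3-simplices (2): [1,4,5,7], [3,7,8,9]

so the chain groups are C_0 ≅ Z^10, C_1 ≅ Z^24, C_2 ≅ Z^16, C_3 ≅ Z^2.

Boundary ∂_1: C_1 → C_0 maps an edge to its endpoints' difference, ∂[p,q] = q − p. For instance
  ∂[2,6] = [6] − [2].
As a 10×24 matrix over Z this has rank 9, with invariant factors (1,1,1,1,1,1,1,1,1).

The boundary map ∂_2: C_2 → C_1 maps a triangle to the signed sum of its edges. For instance
  ∂[1,4,5] = [4,5] − [1,5] + [1,4],
  ∂[5,7,8] = [7,8] − [5,8] + [5,7].
The resulting 24×16 matrix has rank 14, and its Smith normal form has invariant factors (1,1,1,1,1,1,1,1,1,1,1,1,1,1).

Boundary ∂_3: C_3 → C_2 sends each 3-simplex σ to the alternating sum Σ_i (−1)^i (σ with its i-th vertex removed). For instance
  ∂[1,4,5,7] = [4,5,7] − [1,5,7] + [1,4,7] − [1,4,5],
  ∂[3,7,8,9] = [7,8,9] − [3,8,9] + [3,7,9] − [3,7,8].
This gives a 16×2 integer matrix of rank 2; reducing to Smith normal form yields diagonal entries (1,1).

From H_k ≅ ker(∂_k) / im(∂_{k+1}) we obtain:

  H_3: rank ker ∂_3 − rank ∂_4 = (2 − 2) − 0 = 0, and there is no ∂_4, so H_3 = 0.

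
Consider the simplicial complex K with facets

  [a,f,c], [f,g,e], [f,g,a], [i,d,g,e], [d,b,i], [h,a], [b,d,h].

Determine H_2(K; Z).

Fix the vertex order a < b < c < d < e < f < g < h < i and write every simplex with vertices in increasing order. Then dim K = 3 and the simplices of K are:

  0-simplices (9): a, b, c, d, e, f, g, h, i
  1-simplices (17): ac, af, ag, ah, bd, bh, bi, cf, de, dg, dh, di, ef, eg, ei, fg, gi
  2-simplices (9): acf, afg, bdh, bdi, deg, dei, dgi, efg, egi
  3-simplices (1): degi

Hence C_0 ≅ Z^9, C_1 ≅ Z^17, C_2 ≅ Z^9, C_3 ≅ Z^1.

Boundary ∂_1: C_1 → C_0 maps an edge to its endpoints' difference, ∂[p,q] = q − p.
The resulting 9×17 matrix has rank 8, and its Smith normal form has invariant factors (1,1,1,1,1,1,1,1).

The boundary map ∂_2: C_2 → C_1 maps a triangle to the signed sum of its edges. For instance
  ∂deg = eg − dg + de,
  ∂bdi = di − bi + bd.
The resulting 17×9 matrix has rank 8, and its Smith normal form has invariant factors (1,1,1,1,1,1,1,1).

Boundary ∂_3: C_3 → C_2 sends each 3-simplex σ to the alternating sum Σ_i (−1)^i (σ with its i-th vertex removed). For instance
  ∂degi = egi − dgi + dei − deg.
This gives a 9×1 integer matrix of rank 1; reducing to Smith normal form yields diagonal entries (1).

From H_k ≅ ker(∂_k) / im(∂_{k+1}) we obtain:

  H_2: rank ker ∂_2 − rank ∂_3 = (9 − 8) − 1 = 0, and the invariant factors of ∂_3 are all 1, so H_2 = 0.

H_2 = 0.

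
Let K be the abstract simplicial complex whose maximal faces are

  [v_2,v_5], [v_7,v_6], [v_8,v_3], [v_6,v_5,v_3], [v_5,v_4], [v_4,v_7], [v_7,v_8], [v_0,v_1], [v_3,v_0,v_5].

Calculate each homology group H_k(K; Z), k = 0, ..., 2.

H_0 ≅ Z,  H_1 ≅ Z^2,  H_2 = 0.

Take the total order v_0 < v_1 < v_2 < v_3 < v_4 < v_5 < v_6 < v_7 < v_8 on the vertex set. Then K (dimension 2) consists of the simplices:

  0-simplices (9): [v_0], [v_1], [v_2], [v_3], [v_4], [v_5], [v_6], [v_7], [v_8]
  1-simplices (12): [v_0,v_1], [v_0,v_3], [v_0,v_5], [v_2,v_5], [v_3,v_5], [v_3,v_6], [v_3,v_8], [v_4,v_5], [v_4,v_7], [v_5,v_6], [v_6,v_7], [v_7,v_8]
  2-simplices (2): [v_0,v_3,v_5], [v_3,v_5,v_6]

so the chain groups are C_0 ≅ Z^9, C_1 ≅ Z^12, C_2 ≅ Z^2.

The boundary map ∂_1: C_1 → C_0 maps an edge to its endpoints' difference, ∂[p,q] = q − p.
As a 9×12 matrix over Z this has rank 8, with invariant factors (1,1,1,1,1,1,1,1).

The boundary map ∂_2: C_2 → C_1 acts by ∂[p,q,r] = [q,r] − [p,r] + [p,q]. For instance
  ∂[v_0,v_3,v_5] = [v_3,v_5] − [v_0,v_5] + [v_0,v_3],
  ∂[v_3,v_5,v_6] = [v_5,v_6] − [v_3,v_6] + [v_3,v_5].
This gives a 12×2 integer matrix of rank 2; reducing to Smith normal form yields diagonal entries (1,1).

Now H_k = ker ∂_k / im ∂_{k+1}, so:

  H_0: rank C_0 − rank ∂_1 = 9 − 8 = 1, and the invariant factors of ∂_1 are all 1, so H_0 = Z.
  H_1: rank ker ∂_1 − rank ∂_2 = (12 − 8) − 2 = 2, and the invariant factors of ∂_2 are all 1, so H_1 = Z^2.
  H_2: rank ker ∂_2 − rank ∂_3 = (2 − 2) − 0 = 0, and there is no ∂_3, so H_2 = 0.

As a check, the Euler characteristic is 9 − 12 + 2 = -1, which agrees with 1 − 2 + 0 = -1.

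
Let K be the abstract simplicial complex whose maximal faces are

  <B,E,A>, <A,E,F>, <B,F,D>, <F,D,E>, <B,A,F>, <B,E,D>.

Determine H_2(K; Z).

Take the total order A < B < D < E < F on the vertex set. Then K (dimension 2) consists of the simplices:

  0-simplices (5): A, B, D, E, F
  1-simplices (9): AB, AE, AF, BD, BE, BF, DE, DF, EF
  2-simplices (6): ABE, ABF, AEF, BDE, BDF, DEF

Hence C_0 ≅ Z^5, C_1 ≅ Z^9, C_2 ≅ Z^6.

The boundary map ∂_1: C_1 → C_0 is given by ∂[p,q] = [q] − [p]. For instance
  ∂BD = D − B.
The 5×9 boundary matrix has rank 4 and Smith normal form diag(1,1,1,1).

Boundary ∂_2: C_2 → C_1 sends each 2-simplex [p,q,r] to [q,r] − [p,r] + [p,q]. For instance
  ∂ABE = BE − AE + AB,
  ∂ABF = BF − AF + AB.
The resulting 9×6 matrix has rank 5, and its Smith normal form has invariant factors (1,1,1,1,1).

Computing H_k = (kernel of ∂_k) / (image of ∂_{k+1}):

  H_2: rank ker ∂_2 − rank ∂_3 = (6 − 5) − 0 = 1, and there is no ∂_3, so H_2 ≅ Z.

H_2 = Z.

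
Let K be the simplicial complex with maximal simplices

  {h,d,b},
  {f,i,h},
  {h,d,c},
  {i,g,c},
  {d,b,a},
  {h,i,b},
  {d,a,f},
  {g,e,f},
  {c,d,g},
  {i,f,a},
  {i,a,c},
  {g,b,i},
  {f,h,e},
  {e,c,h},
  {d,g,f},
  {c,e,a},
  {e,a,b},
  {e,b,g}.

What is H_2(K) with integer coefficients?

H_2 = Z.

Take the total order a < b < c < d < e < f < g < h < i on the vertex set. Then K (dimension 2) consists of the simplices:

  0-simplices (9): a, b, c, d, e, f, g, h, i
  1-simplices (27): ab, ac, ad, ae, af, ai, bd, be, bg, bh, bi, cd, ce, cg, ch, ci, df, dg, dh, ef, eg, eh, fg, fh, fi, gi, hi
  2-simplices (18): abd, abe, ace, aci, adf, afi, bdh, beg, bgi, bhi, cdg, cdh, ceh, cgi, dfg, efg, efh, fhi

giving chain groups C_0 ≅ Z^9, C_1 ≅ Z^27, C_2 ≅ Z^18.

The boundary map ∂_1: C_1 → C_0 sends each edge [p,q] (with p < q) to q − p. For instance
  ∂eg = g − e.
The resulting 9×27 matrix has rank 8, and its Smith normal form has invariant factors (1,1,1,1,1,1,1,1).

∂_2: C_2 → C_1 maps a triangle to the signed sum of its edges. For instance
  ∂beg = eg − bg + be,
  ∂fhi = hi − fi + fh.
This gives a 27×18 integer matrix of rank 17; reducing to Smith normal form yields diagonal entries (1,1,1,1,1,1,1,1,1,1,1,1,1,1,1,1,1).

Reading off H_k = ker ∂_k / im ∂_{k+1}:

  H_2: rank ker ∂_2 − rank ∂_3 = (18 − 17) − 0 = 1, and there is no ∂_3, so H_2 = Z.

(K is a triangulation of the torus T^2.)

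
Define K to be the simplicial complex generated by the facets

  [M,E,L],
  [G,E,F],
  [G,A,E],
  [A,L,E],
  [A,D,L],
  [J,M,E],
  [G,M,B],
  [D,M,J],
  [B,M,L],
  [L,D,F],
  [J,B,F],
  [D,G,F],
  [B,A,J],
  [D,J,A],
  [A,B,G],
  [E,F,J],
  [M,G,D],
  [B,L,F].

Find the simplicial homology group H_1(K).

H_1 ≅ Z^2.

Take the total order A < B < D < E < F < G < J < L < M on the vertex set. Then K (dimension 2) consists of the simplices:

  0-simplices (9): A, B, D, E, F, G, J, L, M
  1-simplices (27): AB, AD, AE, AG, AJ, AL, BF, BG, BJ, BL, BM, DF, DG, DJ, DL, DM, EF, EG, EJ, EL, EM, FG, FJ, FL, GM, JM, LM
  2-simplices (18): ABG, ABJ, ADJ, ADL, AEG, AEL, BFJ, BFL, BGM, BLM, DFG, DFL, DGM, DJM, EFG, EFJ, EJM, ELM

giving chain groups C_0 ≅ Z^9, C_1 ≅ Z^27, C_2 ≅ Z^18.

∂_1: C_1 → C_0 maps an edge to its endpoints' difference, ∂[p,q] = q − p. For instance
  ∂FG = G − F.
This gives a 9×27 integer matrix of rank 8; reducing to Smith normal form yields diagonal entries (1,1,1,1,1,1,1,1).

Boundary ∂_2: C_2 → C_1 acts by ∂[p,q,r] = [q,r] − [p,r] + [p,q]. For instance
  ∂ADL = DL − AL + AD,
  ∂BFL = FL − BL + BF.
As a 27×18 matrix over Z this has rank 17, with invariant factors (1,1,1,1,1,1,1,1,1,1,1,1,1,1,1,1,1).

Now H_k = ker ∂_k / im ∂_{k+1}, so:

  H_1: rank ker ∂_1 − rank ∂_2 = (27 − 8) − 17 = 2, and the invariant factors of ∂_2 are all 1, so H_1 = Z^2.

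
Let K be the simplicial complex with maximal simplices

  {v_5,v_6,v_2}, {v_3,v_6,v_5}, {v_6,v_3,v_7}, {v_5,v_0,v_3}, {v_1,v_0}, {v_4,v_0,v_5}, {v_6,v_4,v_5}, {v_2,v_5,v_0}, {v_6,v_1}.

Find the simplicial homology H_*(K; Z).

H_0 = Z,  H_1 = Z,  H_2 = 0.

Order the vertices as v_0 < v_1 < v_2 < v_3 < v_4 < v_5 < v_6 < v_7. Listing each simplex with vertices in this order, K has dimension 2 with simplices:

  0-simplices (8): [v_0], [v_1], [v_2], [v_3], [v_4], [v_5], [v_6], [v_7]
  1-simplices (15): (15 of them)
  2-simplices (7): [v_0,v_2,v_5], [v_0,v_3,v_5], [v_0,v_4,v_5], [v_2,v_5,v_6], [v_3,v_5,v_6], [v_3,v_6,v_7], [v_4,v_5,v_6]

giving chain groups C_0 ≅ Z^8, C_1 ≅ Z^15, C_2 ≅ Z^7.

Boundary ∂_1: C_1 → C_0 sends each edge [p,q] (with p < q) to q − p.
As a 8×15 matrix over Z this has rank 7, with invariant factors (1,1,1,1,1,1,1).

∂_2: C_2 → C_1 maps a triangle to the signed sum of its edges. For instance
  ∂[v_0,v_4,v_5] = [v_4,v_5] − [v_0,v_5] + [v_0,v_4],
  ∂[v_4,v_5,v_6] = [v_5,v_6] − [v_4,v_6] + [v_4,v_5].
The 15×7 boundary matrix has rank 7 and Smith normal form diag(1,1,1,1,1,1,1).

Reading off H_k = ker ∂_k / im ∂_{k+1}:

  H_0: rank C_0 − rank ∂_1 = 8 − 7 = 1, and the invariant factors of ∂_1 are all 1, so H_0 ≅ Z.
  H_1: rank ker ∂_1 − rank ∂_2 = (15 − 7) − 7 = 1, and the invariant factors of ∂_2 are all 1, so H_1 ≅ Z.
  H_2: rank ker ∂_2 − rank ∂_3 = (7 − 7) − 0 = 0, and there is no ∂_3, so H_2 ≅ 0.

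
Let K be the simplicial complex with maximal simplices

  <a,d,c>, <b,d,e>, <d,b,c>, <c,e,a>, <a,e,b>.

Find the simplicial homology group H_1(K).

H_1 ≅ Z.

Fix the vertex order a < b < c < d < e and write every simplex with vertices in increasing order. Then dim K = 2 and the simplices of K are:

  0-simplices (5): a, b, c, d, e
  1-simplices (10): ab, ac, ad, ae, bc, bd, be, cd, ce, de
  2-simplices (5): abe, acd, ace, bcd, bde

so the chain groups are C_0 ≅ Z^5, C_1 ≅ Z^10, C_2 ≅ Z^5.

∂_1: C_1 → C_0 sends each edge [p,q] (with p < q) to q − p. For instance
  ∂cd = d − c.
The resulting 5×10 matrix has rank 4, and its Smith normal form has invariant factors (1,1,1,1).

Boundary ∂_2: C_2 → C_1 maps a triangle to the signed sum of its edges. For instance
  ∂ace = ce − ae + ac,
  ∂bde = de − be + bd.
This gives a 10×5 integer matrix of rank 5; reducing to Smith normal form yields diagonal entries (1,1,1,1,1).

From H_k ≅ ker(∂_k) / im(∂_{k+1}) we obtain:

  H_1: rank ker ∂_1 − rank ∂_2 = (10 − 4) − 5 = 1, and the invariant factors of ∂_2 are all 1, so H_1 ≅ Z.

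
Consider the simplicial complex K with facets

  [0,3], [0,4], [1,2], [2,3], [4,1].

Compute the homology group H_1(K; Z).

H_1 ≅ Z.

Order the vertices as 0 < 1 < 2 < 3 < 4. Listing each simplex with vertices in this order, K has dimension 1 with simplices:

  0-simplices (5): [0], [1], [2], [3], [4]
  1-simplices (5): [0,3], [0,4], [1,2], [1,4], [2,3]

so the chain groups are C_0 ≅ Z^5, C_1 ≅ Z^5.

Boundary ∂_1: C_1 → C_0 maps an edge to its endpoints' difference, ∂[p,q] = q − p.
As a 5×5 matrix over Z this has rank 4, with invariant factors (1,1,1,1).

Now H_k = ker ∂_k / im ∂_{k+1}, so:

  H_1: rank ker ∂_1 − rank ∂_2 = (5 − 4) − 0 = 1, and there is no ∂_2, so H_1 ≅ Z.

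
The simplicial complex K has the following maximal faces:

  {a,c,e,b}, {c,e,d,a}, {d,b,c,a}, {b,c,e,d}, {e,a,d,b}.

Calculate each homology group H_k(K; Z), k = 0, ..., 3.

H_0 = Z,  H_1 = 0,  H_2 = 0,  H_3 = Z.

Order the vertices as a < b < c < d < e. Listing each simplex with vertices in this order, K has dimension 3 with simplices:

  0-simplices (5): a, b, c, d, e
  1-simplices (10): ab, ac, ad, ae, bc, bd, be, cd, ce, de
  2-simplices (10): abc, abd, abe, acd, ace, ade, bcd, bce, bde, cde
  3-simplices (5): abcd, abce, abde, acde, bcde

Hence C_0 ≅ Z^5, C_1 ≅ Z^10, C_2 ≅ Z^10, C_3 ≅ Z^5.

Boundary ∂_1: C_1 → C_0 sends each edge [p,q] (with p < q) to q − p. For instance
  ∂be = e − b.
The resulting 5×10 matrix has rank 4, and its Smith normal form has invariant factors (1,1,1,1).

∂_2: C_2 → C_1 maps a triangle to the signed sum of its edges. For instance
  ∂bce = ce − be + bc,
  ∂ade = de − ae + ad.
The 10×10 boundary matrix has rank 6 and Smith normal form diag(1,1,1,1,1,1).

∂_3: C_3 → C_2 sends each 3-simplex σ to the alternating sum Σ_i (−1)^i (σ with its i-th vertex removed). For instance
  ∂abcd = bcd − acd + abd − abc,
  ∂abde = bde − ade + abe − abd.
This gives a 10×5 integer matrix of rank 4; reducing to Smith normal form yields diagonal entries (1,1,1,1).

Now H_k = ker ∂_k / im ∂_{k+1}, so:

  H_0: rank C_0 − rank ∂_1 = 5 − 4 = 1, and the invariant factors of ∂_1 are all 1, so H_0 ≅ Z.
  H_1: rank ker ∂_1 − rank ∂_2 = (10 − 4) − 6 = 0, and the invariant factors of ∂_2 are all 1, so H_1 ≅ 0.
  H_2: rank ker ∂_2 − rank ∂_3 = (10 − 6) − 4 = 0, and the invariant factors of ∂_3 are all 1, so H_2 ≅ 0.
  H_3: rank ker ∂_3 − rank ∂_4 = (5 − 4) − 0 = 1, and there is no ∂_4, so H_3 ≅ Z.

As a check, the Euler characteristic is 5 − 10 + 10 − 5 = 0, which agrees with 1 − 0 + 0 − 1 = 0.
(K is a triangulation of the 3-sphere S^3.)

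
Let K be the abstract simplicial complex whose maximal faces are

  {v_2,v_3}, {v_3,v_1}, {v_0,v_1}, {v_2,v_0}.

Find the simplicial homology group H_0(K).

Take the total order v_0 < v_1 < v_2 < v_3 on the vertex set. Then K (dimension 1) consists of the simplices:

  0-simplices (4): [v_0], [v_1], [v_2], [v_3]
  1-simplices (4): [v_0,v_1], [v_0,v_2], [v_1,v_3], [v_2,v_3]

Hence C_0 ≅ Z^4, C_1 ≅ Z^4.

∂_1: C_1 → C_0 is given by ∂[p,q] = [q] − [p].
This gives a 4×4 integer matrix of rank 3; reducing to Smith normal form yields diagonal entries (1,1,1).

Reading off H_k = ker ∂_k / im ∂_{k+1}:

  H_0: rank C_0 − rank ∂_1 = 4 − 3 = 1, and the invariant factors of ∂_1 are all 1, so H_0 = Z.

(K is a triangulation of the circle S^1.)

H_0 = Z.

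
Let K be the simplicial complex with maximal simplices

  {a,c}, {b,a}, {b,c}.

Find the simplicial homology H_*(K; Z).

H_0 = Z,  H_1 = Z.

Order the vertices as a < b < c. Listing each simplex with vertices in this order, K has dimension 1 with simplices:

  0-simplices (3): a, b, c
  1-simplices (3): ab, ac, bc

Hence C_0 ≅ Z^3, C_1 ≅ Z^3.

∂_1: C_1 → C_0 is given by ∂[p,q] = [q] − [p].
The resulting 3×3 matrix has rank 2, and its Smith normal form has invariant factors (1,1).

Reading off H_k = ker ∂_k / im ∂_{k+1}:

  H_0: rank C_0 − rank ∂_1 = 3 − 2 = 1, and the invariant factors of ∂_1 are all 1, so H_0 = Z.
  H_1: rank ker ∂_1 − rank ∂_2 = (3 − 2) − 0 = 1, and there is no ∂_2, so H_1 = Z.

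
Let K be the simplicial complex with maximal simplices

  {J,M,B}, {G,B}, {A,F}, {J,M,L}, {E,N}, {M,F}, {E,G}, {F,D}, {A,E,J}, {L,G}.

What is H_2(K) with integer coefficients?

H_2 = 0.

Take the total order A < B < D < E < F < G < J < L < M < N on the vertex set. Then K (dimension 2) consists of the simplices:

  0-simplices (10): A, B, D, E, F, G, J, L, M, N
  1-simplices (15): AE, AF, AJ, BG, BJ, BM, DF, EG, EJ, EN, FM, GL, JL, JM, LM
  2-simplices (3): AEJ, BJM, JLM

Hence C_0 ≅ Z^10, C_1 ≅ Z^15, C_2 ≅ Z^3.

Boundary ∂_1: C_1 → C_0 is given by ∂[p,q] = [q] − [p].
As a 10×15 matrix over Z this has rank 9, with invariant factors (1,1,1,1,1,1,1,1,1).

Boundary ∂_2: C_2 → C_1 maps a triangle to the signed sum of its edges. For instance
  ∂BJM = JM − BM + BJ,
  ∂AEJ = EJ − AJ + AE.
As a 15×3 matrix over Z this has rank 3, with invariant factors (1,1,1).

Reading off H_k = ker ∂_k / im ∂_{k+1}:

  H_2: rank ker ∂_2 − rank ∂_3 = (3 − 3) − 0 = 0, and there is no ∂_3, so H_2 ≅ 0.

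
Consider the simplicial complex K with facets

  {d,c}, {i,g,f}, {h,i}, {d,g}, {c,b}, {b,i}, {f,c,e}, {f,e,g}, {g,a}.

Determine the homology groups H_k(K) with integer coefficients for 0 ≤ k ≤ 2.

Take the total order a < b < c < d < e < f < g < h < i on the vertex set. Then K (dimension 2) consists of the simplices:

  0-simplices (9): a, b, c, d, e, f, g, h, i
  1-simplices (13): ag, bc, bi, cd, ce, cf, dg, ef, eg, fg, fi, gi, hi
  2-simplices (3): cef, efg, fgi

giving chain groups C_0 ≅ Z^9, C_1 ≅ Z^13, C_2 ≅ Z^3.

∂_1: C_1 → C_0 maps an edge to its endpoints' difference, ∂[p,q] = q − p.
The resulting 9×13 matrix has rank 8, and its Smith normal form has invariant factors (1,1,1,1,1,1,1,1).

The boundary map ∂_2: C_2 → C_1 acts by ∂[p,q,r] = [q,r] − [p,r] + [p,q]. For instance
  ∂fgi = gi − fi + fg,
  ∂cef = ef − cf + ce.
As a 13×3 matrix over Z this has rank 3, with invariant factors (1,1,1).

From H_k ≅ ker(∂_k) / im(∂_{k+1}) we obtain:

  H_0: rank C_0 − rank ∂_1 = 9 − 8 = 1, and the invariant factors of ∂_1 are all 1, so H_0 ≅ Z.
  H_1: rank ker ∂_1 − rank ∂_2 = (13 − 8) − 3 = 2, and the invariant factors of ∂_2 are all 1, so H_1 ≅ Z^2.
  H_2: rank ker ∂_2 − rank ∂_3 = (3 − 3) − 0 = 0, and there is no ∂_3, so H_2 ≅ 0.

H_0 = Z,  H_1 = Z^2,  H_2 = 0.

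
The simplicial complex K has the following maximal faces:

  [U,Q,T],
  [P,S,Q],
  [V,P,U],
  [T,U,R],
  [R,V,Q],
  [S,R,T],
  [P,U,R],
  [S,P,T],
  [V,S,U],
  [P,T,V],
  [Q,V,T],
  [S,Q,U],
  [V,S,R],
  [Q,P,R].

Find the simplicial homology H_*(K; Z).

H_0 ≅ Z,  H_1 ≅ Z^2,  H_2 ≅ Z.

Fix the vertex order P < Q < R < S < T < U < V and write every simplex with vertices in increasing order. Then dim K = 2 and the simplices of K are:

  0-simplices (7): P, Q, R, S, T, U, V
  1-simplices (21): PQ, PR, PS, PT, PU, PV, QR, QS, QT, QU, QV, RS, RT, RU, RV, ST, SU, SV, TU, TV, UV
  2-simplices (14): PQR, PQS, PRU, PST, PTV, PUV, QRV, QSU, QTU, QTV, RST, RSV, RTU, SUV

giving chain groups C_0 ≅ Z^7, C_1 ≅ Z^21, C_2 ≅ Z^14.

The boundary map ∂_1: C_1 → C_0 sends each edge [p,q] (with p < q) to q − p. For instance
  ∂TV = V − T.
This gives a 7×21 integer matrix of rank 6; reducing to Smith normal form yields diagonal entries (1,1,1,1,1,1).

The boundary map ∂_2: C_2 → C_1 maps a triangle to the signed sum of its edges. For instance
  ∂PTV = TV − PV + PT,
  ∂RSV = SV − RV + RS.
This gives a 21×14 integer matrix of rank 13; reducing to Smith normal form yields diagonal entries (1,1,1,1,1,1,1,1,1,1,1,1,1).

Computing H_k = (kernel of ∂_k) / (image of ∂_{k+1}):

  H_0: rank C_0 − rank ∂_1 = 7 − 6 = 1, and the invariant factors of ∂_1 are all 1, so H_0 = Z.
  H_1: rank ker ∂_1 − rank ∂_2 = (21 − 6) − 13 = 2, and the invariant factors of ∂_2 are all 1, so H_1 = Z^2.
  H_2: rank ker ∂_2 − rank ∂_3 = (14 − 13) − 0 = 1, and there is no ∂_3, so H_2 = Z.

As a check, the Euler characteristic is 7 − 21 + 14 = 0, which agrees with 1 − 2 + 1 = 0.
(K is a triangulation of the torus T^2.)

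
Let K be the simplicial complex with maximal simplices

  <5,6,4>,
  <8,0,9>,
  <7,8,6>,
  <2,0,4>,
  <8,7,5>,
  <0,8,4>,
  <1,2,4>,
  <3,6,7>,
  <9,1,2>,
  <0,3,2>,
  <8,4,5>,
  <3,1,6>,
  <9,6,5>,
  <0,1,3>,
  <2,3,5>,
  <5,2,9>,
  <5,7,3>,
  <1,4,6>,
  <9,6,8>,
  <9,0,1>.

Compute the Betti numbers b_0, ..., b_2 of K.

K has 10 vertices, 30 edges, 20 triangles.
rank ∂_0 = 0, rank ∂_1 = 9 ⇒ b_0 = 10 − 0 − 9 = 1; all invariant factors of ∂_1 are 1 so no torsion. So H_0 = Z.
rank ∂_1 = 9, rank ∂_2 = 20 ⇒ b_1 = 30 − 9 − 20 = 1; ∂_2 has invariant factor(s) [2] giving torsion. So H_1 = Z ⊕ Z_2.
rank ∂_2 = 20, rank ∂_3 = 0 ⇒ b_2 = 20 − 20 − 0 = 0. So H_2 = 0.

b_0 = 1, b_1 = 1, b_2 = 0.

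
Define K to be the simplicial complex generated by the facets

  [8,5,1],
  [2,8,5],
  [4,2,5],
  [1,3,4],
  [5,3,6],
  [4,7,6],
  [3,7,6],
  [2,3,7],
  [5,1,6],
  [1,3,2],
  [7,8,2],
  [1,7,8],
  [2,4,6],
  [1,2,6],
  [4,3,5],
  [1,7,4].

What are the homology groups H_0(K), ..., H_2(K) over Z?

Fix the vertex order 1 < 2 < 3 < 4 < 5 < 6 < 7 < 8 and write every simplex with vertices in increasing order. Then dim K = 2 and the simplices of K are:

  0-simplices (8): [1], [2], [3], [4], [5], [6], [7], [8]
  1-simplices (24): (24 of them)
  2-simplices (16): [1,2,3], [1,2,6], [1,3,4], [1,4,7], [1,5,6], [1,5,8], [1,7,8], [2,3,7], [2,4,5], [2,4,6], [2,5,8], [2,7,8], [3,4,5], [3,5,6], [3,6,7], [4,6,7]

giving chain groups C_0 ≅ Z^8, C_1 ≅ Z^24, C_2 ≅ Z^16.

Boundary ∂_1: C_1 → C_0 maps an edge to its endpoints' difference, ∂[p,q] = q − p. For instance
  ∂[5,6] = [6] − [5].
The 8×24 boundary matrix has rank 7 and Smith normal form diag(1,1,1,1,1,1,1).

The boundary map ∂_2: C_2 → C_1 maps a triangle to the signed sum of its edges. For instance
  ∂[1,5,8] = [5,8] − [1,8] + [1,5],
  ∂[3,4,5] = [4,5] − [3,5] + [3,4].
This gives a 24×16 integer matrix of rank 15; reducing to Smith normal form yields diagonal entries (1,1,1,1,1,1,1,1,1,1,1,1,1,1,1).

Reading off H_k = ker ∂_k / im ∂_{k+1}:

  H_0: rank C_0 − rank ∂_1 = 8 − 7 = 1, and the invariant factors of ∂_1 are all 1, so H_0 = Z.
  H_1: rank ker ∂_1 − rank ∂_2 = (24 − 7) − 15 = 2, and the invariant factors of ∂_2 are all 1, so H_1 = Z^2.
  H_2: rank ker ∂_2 − rank ∂_3 = (16 − 15) − 0 = 1, and there is no ∂_3, so H_2 = Z.

(K is a triangulation of the torus T^2.)

H_0 ≅ Z,  H_1 ≅ Z^2,  H_2 ≅ Z.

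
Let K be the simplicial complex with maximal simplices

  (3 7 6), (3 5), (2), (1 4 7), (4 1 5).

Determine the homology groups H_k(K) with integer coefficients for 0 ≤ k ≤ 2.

Fix the vertex order 1 < 2 < 3 < 4 < 5 < 6 < 7 and write every simplex with vertices in increasing order. Then dim K = 2 and the simplices of K are:

  0-simplices (7): [1], [2], [3], [4], [5], [6], [7]
  1-simplices (9): [1,4], [1,5], [1,7], [3,5], [3,6], [3,7], [4,5], [4,7], [6,7]
  2-simplices (3): [1,4,5], [1,4,7], [3,6,7]

Hence C_0 ≅ Z^7, C_1 ≅ Z^9, C_2 ≅ Z^3.

Boundary ∂_1: C_1 → C_0 sends each edge [p,q] (with p < q) to q − p. For instance
  ∂[3,6] = [6] − [3].
This gives a 7×9 integer matrix of rank 5; reducing to Smith normal form yields diagonal entries (1,1,1,1,1).

∂_2: C_2 → C_1 sends each 2-simplex [p,q,r] to [q,r] − [p,r] + [p,q]. For instance
  ∂[1,4,7] = [4,7] − [1,7] + [1,4],
  ∂[3,6,7] = [6,7] − [3,7] + [3,6].
As a 9×3 matrix over Z this has rank 3, with invariant factors (1,1,1).

Computing H_k = (kernel of ∂_k) / (image of ∂_{k+1}):

  H_0: rank C_0 − rank ∂_1 = 7 − 5 = 2, and the invariant factors of ∂_1 are all 1, so H_0 ≅ Z^2.
  H_1: rank ker ∂_1 − rank ∂_2 = (9 − 5) − 3 = 1, and the invariant factors of ∂_2 are all 1, so H_1 ≅ Z.
  H_2: rank ker ∂_2 − rank ∂_3 = (3 − 3) − 0 = 0, and there is no ∂_3, so H_2 ≅ 0.

H_0 ≅ Z^2,  H_1 ≅ Z,  H_2 = 0.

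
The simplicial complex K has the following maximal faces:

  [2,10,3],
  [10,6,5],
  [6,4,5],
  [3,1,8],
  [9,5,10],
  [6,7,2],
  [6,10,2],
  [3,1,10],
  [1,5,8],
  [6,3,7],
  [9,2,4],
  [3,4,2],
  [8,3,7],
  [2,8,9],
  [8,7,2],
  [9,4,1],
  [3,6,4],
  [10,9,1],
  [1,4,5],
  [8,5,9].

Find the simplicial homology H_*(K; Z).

H_0 = Z,  H_1 = Z ⊕ Z_2,  H_2 = 0.

Order the vertices as 1 < 2 < 3 < 4 < 5 < 6 < 7 < 8 < 9 < 10. Listing each simplex with vertices in this order, K has dimension 2 with simplices:

  0-simplices (10): [1], [2], [3], [4], [5], [6], [7], [8], [9], [10]
  1-simplices (30): (30 of them)
  2-simplices (20): (20 of them)

giving chain groups C_0 ≅ Z^10, C_1 ≅ Z^30, C_2 ≅ Z^20.

Boundary ∂_1: C_1 → C_0 maps an edge to its endpoints' difference, ∂[p,q] = q − p. For instance
  ∂[5,9] = [9] − [5].
The 10×30 boundary matrix has rank 9 and Smith normal form diag(1,1,1,1,1,1,1,1,1).

Boundary ∂_2: C_2 → C_1 maps a triangle to the signed sum of its edges. For instance
  ∂[1,3,10] = [3,10] − [1,10] + [1,3],
  ∂[5,8,9] = [8,9] − [5,9] + [5,8].
This gives a 30×20 integer matrix of rank 20; reducing to Smith normal form yields diagonal entries (1,1,1,1,1,1,1,1,1,1,1,1,1,1,1,1,1,1,1,2).

Computing H_k = (kernel of ∂_k) / (image of ∂_{k+1}):

  H_0: rank C_0 − rank ∂_1 = 10 − 9 = 1, and the invariant factors of ∂_1 are all 1, so H_0 ≅ Z.
  H_1: rank ker ∂_1 − rank ∂_2 = (30 − 9) − 20 = 1, and ∂_2 has invariant factor 2 > 1, so H_1 ≅ Z ⊕ Z_2.
  H_2: rank ker ∂_2 − rank ∂_3 = (20 − 20) − 0 = 0, and there is no ∂_3, so H_2 ≅ 0.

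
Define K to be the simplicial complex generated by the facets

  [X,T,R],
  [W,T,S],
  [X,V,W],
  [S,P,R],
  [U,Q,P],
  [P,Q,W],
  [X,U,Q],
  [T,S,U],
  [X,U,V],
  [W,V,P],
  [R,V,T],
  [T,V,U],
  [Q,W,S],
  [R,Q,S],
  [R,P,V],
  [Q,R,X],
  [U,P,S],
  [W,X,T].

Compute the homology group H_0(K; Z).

Order the vertices as P < Q < R < S < T < U < V < W < X. Listing each simplex with vertices in this order, K has dimension 2 with simplices:

  0-simplices (9): P, Q, R, S, T, U, V, W, X
  1-simplices (27): PQ, PR, PS, PU, PV, PW, QR, QS, QU, QW, QX, RS, RT, RV, RX, ST, SU, SW, TU, TV, TW, TX, UV, UX, VW, VX, WX
  2-simplices (18): PQU, PQW, PRS, PRV, PSU, PVW, QRS, QRX, QSW, QUX, RTV, RTX, STU, STW, TUV, TWX, UVX, VWX

so the chain groups are C_0 ≅ Z^9, C_1 ≅ Z^27, C_2 ≅ Z^18.

The boundary map ∂_1: C_1 → C_0 is given by ∂[p,q] = [q] − [p]. For instance
  ∂TX = X − T.
The 9×27 boundary matrix has rank 8 and Smith normal form diag(1,1,1,1,1,1,1,1).

Boundary ∂_2: C_2 → C_1 sends each 2-simplex [p,q,r] to [q,r] − [p,r] + [p,q]. For instance
  ∂QUX = UX − QX + QU,
  ∂PQU = QU − PU + PQ.
As a 27×18 matrix over Z this has rank 18, with invariant factors (1,1,1,1,1,1,1,1,1,1,1,1,1,1,1,1,1,2).

From H_k ≅ ker(∂_k) / im(∂_{k+1}) we obtain:

  H_0: rank C_0 − rank ∂_1 = 9 − 8 = 1, and the invariant factors of ∂_1 are all 1, so H_0 = Z.

(K is a triangulation of the Klein bottle.)

H_0 = Z.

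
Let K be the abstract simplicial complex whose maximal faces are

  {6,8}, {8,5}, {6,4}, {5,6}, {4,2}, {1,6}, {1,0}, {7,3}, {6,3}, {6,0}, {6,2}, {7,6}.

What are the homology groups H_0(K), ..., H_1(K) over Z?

Order the vertices as 0 < 1 < 2 < 3 < 4 < 5 < 6 < 7 < 8. Listing each simplex with vertices in this order, K has dimension 1 with simplices:

  0-simplices (9): [0], [1], [2], [3], [4], [5], [6], [7], [8]
  1-simplices (12): [0,1], [0,6], [1,6], [2,4], [2,6], [3,6], [3,7], [4,6], [5,6], [5,8], [6,7], [6,8]

so the chain groups are C_0 ≅ Z^9, C_1 ≅ Z^12.

Boundary ∂_1: C_1 → C_0 sends each edge [p,q] (with p < q) to q − p.
The resulting 9×12 matrix has rank 8, and its Smith normal form has invariant factors (1,1,1,1,1,1,1,1).

Computing H_k = (kernel of ∂_k) / (image of ∂_{k+1}):

  H_0: rank C_0 − rank ∂_1 = 9 − 8 = 1, and the invariant factors of ∂_1 are all 1, so H_0 = Z.
  H_1: rank ker ∂_1 − rank ∂_2 = (12 − 8) − 0 = 4, and there is no ∂_2, so H_1 = Z^4.

H_0 = Z,  H_1 = Z^4.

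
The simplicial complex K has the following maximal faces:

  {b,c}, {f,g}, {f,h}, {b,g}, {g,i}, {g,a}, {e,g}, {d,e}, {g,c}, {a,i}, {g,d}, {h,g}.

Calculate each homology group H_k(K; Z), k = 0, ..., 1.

Take the total order a < b < c < d < e < f < g < h < i on the vertex set. Then K (dimension 1) consists of the simplices:

  0-simplices (9): a, b, c, d, e, f, g, h, i
  1-simplices (12): ag, ai, bc, bg, cg, de, dg, eg, fg, fh, gh, gi

giving chain groups C_0 ≅ Z^9, C_1 ≅ Z^12.

Boundary ∂_1: C_1 → C_0 is given by ∂[p,q] = [q] − [p].
This gives a 9×12 integer matrix of rank 8; reducing to Smith normal form yields diagonal entries (1,1,1,1,1,1,1,1).

Now H_k = ker ∂_k / im ∂_{k+1}, so:

  H_0: rank C_0 − rank ∂_1 = 9 − 8 = 1, and the invariant factors of ∂_1 are all 1, so H_0 ≅ Z.
  H_1: rank ker ∂_1 − rank ∂_2 = (12 − 8) − 0 = 4, and there is no ∂_2, so H_1 ≅ Z^4.

As a check, the Euler characteristic is 9 − 12 = -3, which agrees with 1 − 4 = -3.
(K is a triangulation of a wedge of 4 circles.)

H_0 = Z,  H_1 = Z^4.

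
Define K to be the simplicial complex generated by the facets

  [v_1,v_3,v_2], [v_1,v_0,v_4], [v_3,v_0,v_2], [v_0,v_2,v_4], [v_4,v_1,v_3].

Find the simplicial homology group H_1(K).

H_1 = Z.

K has 5 vertices, 10 edges, 5 triangles.
rank ∂_1 = 4, rank ∂_2 = 5 ⇒ b_1 = 10 − 4 − 5 = 1; all invariant factors of ∂_2 are 1 so no torsion. So H_1 = Z.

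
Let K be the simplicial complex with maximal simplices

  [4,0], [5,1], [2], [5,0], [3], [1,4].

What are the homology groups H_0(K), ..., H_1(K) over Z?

H_0 ≅ Z^3,  H_1 ≅ Z.

K has 6 vertices, 4 edges.
rank ∂_0 = 0, rank ∂_1 = 3 ⇒ b_0 = 6 − 0 − 3 = 3; all invariant factors of ∂_1 are 1 so no torsion. So H_0 = Z^3.
rank ∂_1 = 3, rank ∂_2 = 0 ⇒ b_1 = 4 − 3 − 0 = 1. So H_1 = Z.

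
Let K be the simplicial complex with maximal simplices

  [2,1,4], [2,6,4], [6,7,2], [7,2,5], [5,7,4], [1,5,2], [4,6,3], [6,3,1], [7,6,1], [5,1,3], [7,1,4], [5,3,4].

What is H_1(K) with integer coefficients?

Order the vertices as 1 < 2 < 3 < 4 < 5 < 6 < 7. Listing each simplex with vertices in this order, K has dimension 2 with simplices:

  0-simplices (7): [1], [2], [3], [4], [5], [6], [7]
  1-simplices (18): [1,2], [1,3], [1,4], [1,5], [1,6], [1,7], [2,4], [2,5], [2,6], [2,7], [3,4], [3,5], [3,6], [4,5], [4,6], [4,7], [5,7], [6,7]
  2-simplices (12): [1,2,4], [1,2,5], [1,3,5], [1,3,6], [1,4,7], [1,6,7], [2,4,6], [2,5,7], [2,6,7], [3,4,5], [3,4,6], [4,5,7]

giving chain groups C_0 ≅ Z^7, C_1 ≅ Z^18, C_2 ≅ Z^12.

Boundary ∂_1: C_1 → C_0 sends each edge [p,q] (with p < q) to q − p.
As a 7×18 matrix over Z this has rank 6, with invariant factors (1,1,1,1,1,1).

Boundary ∂_2: C_2 → C_1 sends each 2-simplex [p,q,r] to [q,r] − [p,r] + [p,q]. For instance
  ∂[1,6,7] = [6,7] − [1,7] + [1,6],
  ∂[4,5,7] = [5,7] − [4,7] + [4,5].
As a 18×12 matrix over Z this has rank 12, with invariant factors (1,1,1,1,1,1,1,1,1,1,1,2).

Computing H_k = (kernel of ∂_k) / (image of ∂_{k+1}):

  H_1: rank ker ∂_1 − rank ∂_2 = (18 − 6) − 12 = 0, and ∂_2 has invariant factor 2 > 1, so H_1 ≅ Z/2.

H_1 ≅ Z/2.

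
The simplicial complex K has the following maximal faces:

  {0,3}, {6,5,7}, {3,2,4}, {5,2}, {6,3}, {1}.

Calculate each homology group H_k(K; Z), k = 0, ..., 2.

We work with the vertex ordering 0 < 1 < 2 < 3 < 4 < 5 < 6 < 7. The simplices of K, each written with vertices in increasing order, are:

  0-simplices (8): [0], [1], [2], [3], [4], [5], [6], [7]
  1-simplices (9): [0,3], [2,3], [2,4], [2,5], [3,4], [3,6], [5,6], [5,7], [6,7]
  2-simplices (2): [2,3,4], [5,6,7]

so the chain groups are C_0 ≅ Z^8, C_1 ≅ Z^9, C_2 ≅ Z^2.

∂_1: C_1 → C_0 sends each edge [p,q] (with p < q) to q − p.
This gives a 8×9 integer matrix of rank 6; reducing to Smith normal form yields diagonal entries (1,1,1,1,1,1).

The boundary map ∂_2: C_2 → C_1 maps a triangle to the signed sum of its edges. For instance
  ∂[5,6,7] = [6,7] − [5,7] + [5,6],
  ∂[2,3,4] = [3,4] − [2,4] + [2,3].
The 9×2 boundary matrix has rank 2 and Smith normal form diag(1,1).

Computing H_k = (kernel of ∂_k) / (image of ∂_{k+1}):

  H_0: rank C_0 − rank ∂_1 = 8 − 6 = 2, and the invariant factors of ∂_1 are all 1, so H_0 ≅ Z^2.
  H_1: rank ker ∂_1 − rank ∂_2 = (9 − 6) − 2 = 1, and the invariant factors of ∂_2 are all 1, so H_1 ≅ Z.
  H_2: rank ker ∂_2 − rank ∂_3 = (2 − 2) − 0 = 0, and there is no ∂_3, so H_2 ≅ 0.

H_0 = Z^2,  H_1 = Z,  H_2 = 0.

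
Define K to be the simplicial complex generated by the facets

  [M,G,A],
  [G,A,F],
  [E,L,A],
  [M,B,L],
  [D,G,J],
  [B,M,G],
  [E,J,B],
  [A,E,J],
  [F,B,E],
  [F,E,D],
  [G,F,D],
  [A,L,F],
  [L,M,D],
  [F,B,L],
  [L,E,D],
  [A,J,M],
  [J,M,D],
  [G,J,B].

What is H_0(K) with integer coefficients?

H_0 ≅ Z.

Order the vertices as A < B < D < E < F < G < J < L < M. Listing each simplex with vertices in this order, K has dimension 2 with simplices:

  0-simplices (9): A, B, D, E, F, G, J, L, M
  1-simplices (27): AE, AF, AG, AJ, AL, AM, BE, BF, BG, BJ, BL, BM, DE, DF, DG, DJ, DL, DM, EF, EJ, EL, FG, FL, GJ, GM, JM, LM
  2-simplices (18): AEJ, AEL, AFG, AFL, AGM, AJM, BEF, BEJ, BFL, BGJ, BGM, BLM, DEF, DEL, DFG, DGJ, DJM, DLM

giving chain groups C_0 ≅ Z^9, C_1 ≅ Z^27, C_2 ≅ Z^18.

∂_1: C_1 → C_0 is given by ∂[p,q] = [q] − [p]. For instance
  ∂BF = F − B.
This gives a 9×27 integer matrix of rank 8; reducing to Smith normal form yields diagonal entries (1,1,1,1,1,1,1,1).

Boundary ∂_2: C_2 → C_1 sends each 2-simplex [p,q,r] to [q,r] − [p,r] + [p,q]. For instance
  ∂DEL = EL − DL + DE,
  ∂BGJ = GJ − BJ + BG.
This gives a 27×18 integer matrix of rank 18; reducing to Smith normal form yields diagonal entries (1,1,1,1,1,1,1,1,1,1,1,1,1,1,1,1,1,2).

Now H_k = ker ∂_k / im ∂_{k+1}, so:

  H_0: rank C_0 − rank ∂_1 = 9 − 8 = 1, and the invariant factors of ∂_1 are all 1, so H_0 ≅ Z.

(K is a triangulation of the Klein bottle.)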